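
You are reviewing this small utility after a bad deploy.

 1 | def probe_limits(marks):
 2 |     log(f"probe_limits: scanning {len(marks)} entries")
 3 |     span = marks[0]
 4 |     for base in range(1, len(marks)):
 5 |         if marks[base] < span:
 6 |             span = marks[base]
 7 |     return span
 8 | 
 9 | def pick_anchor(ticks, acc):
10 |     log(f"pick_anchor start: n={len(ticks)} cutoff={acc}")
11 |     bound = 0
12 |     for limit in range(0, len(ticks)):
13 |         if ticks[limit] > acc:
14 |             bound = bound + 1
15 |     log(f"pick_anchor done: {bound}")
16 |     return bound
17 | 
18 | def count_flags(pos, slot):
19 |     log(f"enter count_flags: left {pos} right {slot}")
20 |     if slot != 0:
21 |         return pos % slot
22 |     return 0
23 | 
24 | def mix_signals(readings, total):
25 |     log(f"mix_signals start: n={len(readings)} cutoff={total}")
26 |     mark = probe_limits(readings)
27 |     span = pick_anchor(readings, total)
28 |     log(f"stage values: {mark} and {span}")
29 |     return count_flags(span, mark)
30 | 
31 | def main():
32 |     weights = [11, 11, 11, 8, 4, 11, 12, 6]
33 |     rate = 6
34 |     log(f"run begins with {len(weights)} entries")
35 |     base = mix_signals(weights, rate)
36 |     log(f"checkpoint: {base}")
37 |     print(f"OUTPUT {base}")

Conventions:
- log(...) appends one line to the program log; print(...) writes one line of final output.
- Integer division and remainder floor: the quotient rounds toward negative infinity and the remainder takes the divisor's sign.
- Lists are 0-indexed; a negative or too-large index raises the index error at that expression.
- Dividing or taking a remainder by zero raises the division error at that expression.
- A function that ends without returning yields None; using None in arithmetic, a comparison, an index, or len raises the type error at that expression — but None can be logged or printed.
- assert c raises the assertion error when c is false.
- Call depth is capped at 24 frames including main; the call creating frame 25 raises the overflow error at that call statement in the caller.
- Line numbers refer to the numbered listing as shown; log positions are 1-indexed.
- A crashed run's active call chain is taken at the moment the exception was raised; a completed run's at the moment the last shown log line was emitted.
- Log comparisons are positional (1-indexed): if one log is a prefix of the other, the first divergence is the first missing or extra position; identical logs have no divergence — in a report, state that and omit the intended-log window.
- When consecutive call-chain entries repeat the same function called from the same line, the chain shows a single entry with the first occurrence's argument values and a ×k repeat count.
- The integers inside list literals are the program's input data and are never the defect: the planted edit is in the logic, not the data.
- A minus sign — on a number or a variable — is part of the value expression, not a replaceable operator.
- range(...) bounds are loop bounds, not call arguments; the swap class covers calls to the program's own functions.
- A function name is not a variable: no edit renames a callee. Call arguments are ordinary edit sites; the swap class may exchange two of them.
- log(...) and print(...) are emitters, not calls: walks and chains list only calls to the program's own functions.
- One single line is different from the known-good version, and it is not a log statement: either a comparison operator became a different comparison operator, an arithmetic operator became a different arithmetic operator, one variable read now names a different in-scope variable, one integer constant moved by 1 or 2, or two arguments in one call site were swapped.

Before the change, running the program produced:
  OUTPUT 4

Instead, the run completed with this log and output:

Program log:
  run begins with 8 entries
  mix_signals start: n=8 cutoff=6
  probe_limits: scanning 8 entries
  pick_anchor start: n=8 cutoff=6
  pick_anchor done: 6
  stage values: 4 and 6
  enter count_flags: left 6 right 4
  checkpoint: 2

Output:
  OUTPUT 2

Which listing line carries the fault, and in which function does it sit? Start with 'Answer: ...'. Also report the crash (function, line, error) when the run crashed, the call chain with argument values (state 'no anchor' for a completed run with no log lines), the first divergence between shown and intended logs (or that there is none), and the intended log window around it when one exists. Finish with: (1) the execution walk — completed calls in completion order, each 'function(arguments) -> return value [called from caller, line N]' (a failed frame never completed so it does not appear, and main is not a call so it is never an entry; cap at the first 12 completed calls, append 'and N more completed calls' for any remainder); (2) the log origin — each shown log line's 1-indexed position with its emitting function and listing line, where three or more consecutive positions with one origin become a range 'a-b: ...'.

Answer: the defect is in mix_signals at line 29.
The tell: Position 7 is the first bad log line: 'enter count_flags: left 6 right 4' should read 'enter count_flags: left 4 right 6'.
Call chain: main.
First divergence: position 7 — shown 'enter count_flags: left 6 right 4', intended 'enter count_flags: left 4 right 6'.
Intended log window:
  5: pick_anchor done: 6
  6: stage values: 4 and 6
  7: enter count_flags: left 4 right 6
  8: checkpoint: 4
Execution walk:
  probe_limits([11, 11, 11, 8, 4, 11, 12, 6]) -> 4  [called from mix_signals, line 26]
  pick_anchor([11, 11, 11, 8, 4, 11, 12, 6], 6) -> 6  [called from mix_signals, line 27]
  count_flags(6, 4) -> 2  [called from mix_signals, line 29]
  mix_signals([11, 11, 11, 8, 4, 11, 12, 6], 6) -> 2  [called from main, line 35]
Log origin:
  1: logged in main at line 34
  2: logged in mix_signals at line 25
  3: logged in probe_limits at line 2
  4: logged in pick_anchor at line 10
  5: logged in pick_anchor at line 15
  6: logged in mix_signals at line 28
  7: logged in count_flags at line 19
  8: logged in main at line 36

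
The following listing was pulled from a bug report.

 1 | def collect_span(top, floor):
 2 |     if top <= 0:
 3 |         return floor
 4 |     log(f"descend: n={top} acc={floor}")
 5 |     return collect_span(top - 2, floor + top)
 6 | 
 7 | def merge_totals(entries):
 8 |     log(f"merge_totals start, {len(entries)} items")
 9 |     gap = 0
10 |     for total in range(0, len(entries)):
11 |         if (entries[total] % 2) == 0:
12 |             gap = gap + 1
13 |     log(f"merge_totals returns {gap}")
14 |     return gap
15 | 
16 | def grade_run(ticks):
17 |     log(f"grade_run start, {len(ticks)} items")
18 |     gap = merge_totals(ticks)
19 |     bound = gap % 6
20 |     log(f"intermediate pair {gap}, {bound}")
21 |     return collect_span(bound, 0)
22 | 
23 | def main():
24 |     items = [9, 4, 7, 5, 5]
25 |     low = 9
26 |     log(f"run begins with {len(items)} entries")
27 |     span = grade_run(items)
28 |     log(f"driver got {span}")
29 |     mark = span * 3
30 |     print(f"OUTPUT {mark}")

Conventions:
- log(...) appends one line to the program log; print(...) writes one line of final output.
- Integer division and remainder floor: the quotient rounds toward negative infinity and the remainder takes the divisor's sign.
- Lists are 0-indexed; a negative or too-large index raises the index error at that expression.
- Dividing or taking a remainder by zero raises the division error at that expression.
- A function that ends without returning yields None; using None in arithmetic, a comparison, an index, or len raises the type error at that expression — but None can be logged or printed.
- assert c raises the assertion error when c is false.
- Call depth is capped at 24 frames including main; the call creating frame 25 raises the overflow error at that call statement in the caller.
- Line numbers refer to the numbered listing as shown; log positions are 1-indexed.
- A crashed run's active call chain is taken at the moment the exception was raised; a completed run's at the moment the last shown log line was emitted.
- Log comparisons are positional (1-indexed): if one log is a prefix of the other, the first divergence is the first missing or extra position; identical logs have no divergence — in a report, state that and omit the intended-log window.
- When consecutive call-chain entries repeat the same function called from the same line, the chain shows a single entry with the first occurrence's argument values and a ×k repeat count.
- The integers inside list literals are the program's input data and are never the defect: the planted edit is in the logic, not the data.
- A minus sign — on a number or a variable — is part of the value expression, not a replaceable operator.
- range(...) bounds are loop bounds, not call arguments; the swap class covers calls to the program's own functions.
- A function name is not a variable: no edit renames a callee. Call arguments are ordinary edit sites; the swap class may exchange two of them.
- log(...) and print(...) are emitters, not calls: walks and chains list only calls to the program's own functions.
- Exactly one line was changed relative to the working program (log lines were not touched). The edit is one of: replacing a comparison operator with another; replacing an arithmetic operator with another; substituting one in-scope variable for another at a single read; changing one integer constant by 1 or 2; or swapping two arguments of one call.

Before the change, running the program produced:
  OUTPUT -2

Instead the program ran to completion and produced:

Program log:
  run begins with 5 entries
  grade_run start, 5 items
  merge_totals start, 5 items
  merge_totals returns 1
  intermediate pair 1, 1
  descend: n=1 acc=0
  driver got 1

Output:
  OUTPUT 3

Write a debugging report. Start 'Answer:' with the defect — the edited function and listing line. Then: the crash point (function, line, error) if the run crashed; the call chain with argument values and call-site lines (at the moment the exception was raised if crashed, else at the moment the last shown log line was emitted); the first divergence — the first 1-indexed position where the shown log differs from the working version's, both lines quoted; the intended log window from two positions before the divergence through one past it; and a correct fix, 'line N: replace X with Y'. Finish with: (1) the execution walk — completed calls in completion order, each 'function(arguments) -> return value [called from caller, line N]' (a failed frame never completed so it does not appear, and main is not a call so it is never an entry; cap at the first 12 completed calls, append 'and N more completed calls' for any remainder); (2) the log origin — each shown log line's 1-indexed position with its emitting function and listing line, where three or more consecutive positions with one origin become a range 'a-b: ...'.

Answer: the defect is in main at line 29.
Core observation: Log streams are identical — the defect surfaces only in the printed output.
Call chain: main.
First divergence: none (the log streams are identical).
Execution walk:
  merge_totals([9, 4, 7, 5, 5]) -> 1  [called from grade_run, line 18]
  collect_span(-1, 1) -> 1  [called from collect_span, line 5]
  collect_span(1, 0) -> 1  [called from grade_run, line 21]
  grade_run([9, 4, 7, 5, 5]) -> 1  [called from main, line 27]
Log line origins:
  1: emitted by main (line 26)
  2: emitted by grade_run (line 17)
  3: emitted by merge_totals (line 8)
  4: emitted by merge_totals (line 13)
  5: emitted by grade_run (line 20)
  6: emitted by collect_span (line 4)
  7: emitted by main (line 28)
A correct fix: line 29: replace `*` with `-`.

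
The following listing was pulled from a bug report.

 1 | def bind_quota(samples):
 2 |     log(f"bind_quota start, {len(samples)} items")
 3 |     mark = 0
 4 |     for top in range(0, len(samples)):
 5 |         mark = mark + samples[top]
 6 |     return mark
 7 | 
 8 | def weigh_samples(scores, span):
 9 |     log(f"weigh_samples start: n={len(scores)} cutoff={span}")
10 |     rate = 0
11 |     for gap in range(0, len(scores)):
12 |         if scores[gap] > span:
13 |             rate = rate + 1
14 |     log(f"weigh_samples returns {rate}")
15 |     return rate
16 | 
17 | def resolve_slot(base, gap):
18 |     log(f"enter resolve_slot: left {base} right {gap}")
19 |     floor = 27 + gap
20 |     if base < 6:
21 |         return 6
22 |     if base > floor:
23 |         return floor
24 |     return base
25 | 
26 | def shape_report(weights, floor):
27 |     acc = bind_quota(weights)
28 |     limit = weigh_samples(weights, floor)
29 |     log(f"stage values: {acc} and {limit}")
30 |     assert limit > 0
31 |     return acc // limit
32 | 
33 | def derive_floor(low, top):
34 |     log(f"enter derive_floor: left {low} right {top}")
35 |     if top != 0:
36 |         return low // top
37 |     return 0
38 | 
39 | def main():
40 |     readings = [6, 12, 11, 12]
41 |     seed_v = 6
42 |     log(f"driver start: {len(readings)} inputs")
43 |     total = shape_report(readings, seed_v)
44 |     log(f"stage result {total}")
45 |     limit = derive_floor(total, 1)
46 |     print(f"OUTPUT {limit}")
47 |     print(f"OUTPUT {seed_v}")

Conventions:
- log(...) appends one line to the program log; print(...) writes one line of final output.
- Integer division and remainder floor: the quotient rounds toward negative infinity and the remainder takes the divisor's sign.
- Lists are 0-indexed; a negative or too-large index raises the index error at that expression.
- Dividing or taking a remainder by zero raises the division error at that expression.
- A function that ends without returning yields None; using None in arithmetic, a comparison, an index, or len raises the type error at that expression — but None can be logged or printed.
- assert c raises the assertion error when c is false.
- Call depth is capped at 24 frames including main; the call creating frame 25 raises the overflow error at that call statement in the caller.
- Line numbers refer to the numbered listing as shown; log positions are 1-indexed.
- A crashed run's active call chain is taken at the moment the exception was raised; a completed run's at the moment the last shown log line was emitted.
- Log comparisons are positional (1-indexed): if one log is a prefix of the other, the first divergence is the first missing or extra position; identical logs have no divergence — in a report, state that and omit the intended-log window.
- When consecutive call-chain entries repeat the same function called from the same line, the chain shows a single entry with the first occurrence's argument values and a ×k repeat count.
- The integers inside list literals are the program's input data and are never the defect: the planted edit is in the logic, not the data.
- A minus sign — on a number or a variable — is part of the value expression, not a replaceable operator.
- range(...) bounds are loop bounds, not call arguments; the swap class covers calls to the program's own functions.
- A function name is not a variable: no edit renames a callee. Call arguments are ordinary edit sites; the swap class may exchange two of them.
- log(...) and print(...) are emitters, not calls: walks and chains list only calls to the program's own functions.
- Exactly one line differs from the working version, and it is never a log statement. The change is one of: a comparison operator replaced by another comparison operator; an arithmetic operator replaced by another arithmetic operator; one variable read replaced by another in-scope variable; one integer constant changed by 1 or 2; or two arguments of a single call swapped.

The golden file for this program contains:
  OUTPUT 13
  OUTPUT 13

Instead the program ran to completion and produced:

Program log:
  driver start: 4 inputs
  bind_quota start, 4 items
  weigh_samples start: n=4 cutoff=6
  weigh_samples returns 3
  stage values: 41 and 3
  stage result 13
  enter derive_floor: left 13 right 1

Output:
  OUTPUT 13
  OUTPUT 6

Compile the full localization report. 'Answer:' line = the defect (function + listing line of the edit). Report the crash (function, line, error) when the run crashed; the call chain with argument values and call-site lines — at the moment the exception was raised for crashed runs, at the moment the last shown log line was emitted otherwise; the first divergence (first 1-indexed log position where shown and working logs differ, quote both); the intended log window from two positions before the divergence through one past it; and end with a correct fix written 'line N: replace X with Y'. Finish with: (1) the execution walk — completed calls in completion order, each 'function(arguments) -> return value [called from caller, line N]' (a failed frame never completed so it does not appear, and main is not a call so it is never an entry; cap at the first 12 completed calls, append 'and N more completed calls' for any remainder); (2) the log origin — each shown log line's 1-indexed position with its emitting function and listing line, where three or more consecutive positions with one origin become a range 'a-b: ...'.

Answer: the defect is in main at line 47.
Key observation: The logs agree in full; only the final output differs.
Call chain: main -> derive_floor(13, 1) (called at line 45).
First divergence: none (the log streams are identical).
Execution walk:
  bind_quota([6, 12, 11, 12]) -> 41  [called from shape_report, line 27]
  weigh_samples([6, 12, 11, 12], 6) -> 3  [called from shape_report, line 28]
  shape_report([6, 12, 11, 12], 6) -> 13  [called from main, line 43]
  derive_floor(13, 1) -> 13  [called from main, line 45]
Origin of each log line:
  1: logged in main at line 42
  2: logged in bind_quota at line 2
  3: logged in weigh_samples at line 9
  4: logged in weigh_samples at line 14
  5: logged in shape_report at line 29
  6: logged in main at line 44
  7: logged in derive_floor at line 34
A correct fix: line 47: replace `seed_v` with `total`.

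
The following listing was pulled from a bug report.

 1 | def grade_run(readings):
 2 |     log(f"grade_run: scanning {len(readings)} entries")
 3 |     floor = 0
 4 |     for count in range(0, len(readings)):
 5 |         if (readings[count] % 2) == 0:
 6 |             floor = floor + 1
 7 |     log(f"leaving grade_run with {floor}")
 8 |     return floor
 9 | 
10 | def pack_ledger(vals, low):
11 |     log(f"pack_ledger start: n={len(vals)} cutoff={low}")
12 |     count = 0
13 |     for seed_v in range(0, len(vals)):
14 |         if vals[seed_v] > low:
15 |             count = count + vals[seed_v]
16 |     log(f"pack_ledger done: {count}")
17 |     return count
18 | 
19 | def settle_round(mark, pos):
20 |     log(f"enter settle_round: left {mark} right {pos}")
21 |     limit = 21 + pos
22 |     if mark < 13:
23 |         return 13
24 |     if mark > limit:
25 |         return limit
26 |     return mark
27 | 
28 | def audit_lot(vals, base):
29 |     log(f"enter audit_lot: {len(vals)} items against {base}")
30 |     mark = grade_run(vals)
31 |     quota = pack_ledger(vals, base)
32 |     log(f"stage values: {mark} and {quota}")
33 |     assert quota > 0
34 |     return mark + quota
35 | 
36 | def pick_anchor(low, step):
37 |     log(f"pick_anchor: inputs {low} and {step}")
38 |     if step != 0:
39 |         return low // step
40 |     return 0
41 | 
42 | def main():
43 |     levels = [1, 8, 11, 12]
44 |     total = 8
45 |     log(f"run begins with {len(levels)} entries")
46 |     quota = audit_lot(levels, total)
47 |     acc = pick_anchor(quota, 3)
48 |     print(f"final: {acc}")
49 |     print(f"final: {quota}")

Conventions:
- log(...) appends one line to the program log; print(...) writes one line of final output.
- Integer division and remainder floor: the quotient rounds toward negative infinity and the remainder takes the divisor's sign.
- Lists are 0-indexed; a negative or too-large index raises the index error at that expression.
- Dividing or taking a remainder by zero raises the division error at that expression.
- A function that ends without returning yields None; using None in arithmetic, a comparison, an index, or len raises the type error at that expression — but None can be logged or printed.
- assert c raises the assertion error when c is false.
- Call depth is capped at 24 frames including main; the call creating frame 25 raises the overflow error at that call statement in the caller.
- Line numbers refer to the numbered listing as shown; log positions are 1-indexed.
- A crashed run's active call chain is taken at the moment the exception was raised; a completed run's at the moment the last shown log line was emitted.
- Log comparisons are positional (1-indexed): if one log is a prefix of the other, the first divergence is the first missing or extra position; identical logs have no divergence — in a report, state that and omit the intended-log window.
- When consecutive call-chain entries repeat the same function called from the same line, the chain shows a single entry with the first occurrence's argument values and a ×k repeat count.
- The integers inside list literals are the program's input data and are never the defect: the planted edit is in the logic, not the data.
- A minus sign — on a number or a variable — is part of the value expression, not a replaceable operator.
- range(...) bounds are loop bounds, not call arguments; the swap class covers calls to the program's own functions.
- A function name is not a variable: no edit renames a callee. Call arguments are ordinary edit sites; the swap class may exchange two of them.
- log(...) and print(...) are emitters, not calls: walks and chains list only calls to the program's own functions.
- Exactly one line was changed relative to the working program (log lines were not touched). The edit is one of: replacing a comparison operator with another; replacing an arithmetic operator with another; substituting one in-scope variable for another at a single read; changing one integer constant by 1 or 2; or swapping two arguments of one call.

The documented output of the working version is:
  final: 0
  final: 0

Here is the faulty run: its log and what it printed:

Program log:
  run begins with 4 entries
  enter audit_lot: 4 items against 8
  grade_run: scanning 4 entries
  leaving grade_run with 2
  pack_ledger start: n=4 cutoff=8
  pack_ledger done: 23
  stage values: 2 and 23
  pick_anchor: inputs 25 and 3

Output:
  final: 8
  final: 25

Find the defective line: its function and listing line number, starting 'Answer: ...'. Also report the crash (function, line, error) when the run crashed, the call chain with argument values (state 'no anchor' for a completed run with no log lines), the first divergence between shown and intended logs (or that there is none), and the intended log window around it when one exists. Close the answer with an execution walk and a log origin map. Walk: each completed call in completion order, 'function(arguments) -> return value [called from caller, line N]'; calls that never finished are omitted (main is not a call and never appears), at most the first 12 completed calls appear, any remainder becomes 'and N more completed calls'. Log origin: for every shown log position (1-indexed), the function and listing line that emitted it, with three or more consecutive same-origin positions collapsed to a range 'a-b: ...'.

Answer: the defect is in audit_lot at line 34.
Key fact: The log first diverges at position 8: the faulty run prints 'pick_anchor: inputs 25 and 3' where the working version prints 'pick_anchor: inputs 0 and 3'.
Call chain: main -> pick_anchor(25, 3) (called at line 47).
First divergence: position 8 — the shown line 'pick_anchor: inputs 25 and 3' should read 'pick_anchor: inputs 0 and 3'.
Intended log window:
  6: pack_ledger done: 23
  7: stage values: 2 and 23
  8: pick_anchor: inputs 0 and 3
Execution walk:
  grade_run([1, 8, 11, 12]) -> 2  [called from audit_lot, line 30]
  pack_ledger([1, 8, 11, 12], 8) -> 23  [called from audit_lot, line 31]
  audit_lot([1, 8, 11, 12], 8) -> 25  [called from main, line 46]
  pick_anchor(25, 3) -> 8  [called from main, line 47]
Log origins:
  1: logged in main at line 45
  2: logged in audit_lot at line 29
  3: logged in grade_run at line 2
  4: logged in grade_run at line 7
  5: logged in pack_ledger at line 11
  6: logged in pack_ledger at line 16
  7: logged in audit_lot at line 32
  8: logged in pick_anchor at line 37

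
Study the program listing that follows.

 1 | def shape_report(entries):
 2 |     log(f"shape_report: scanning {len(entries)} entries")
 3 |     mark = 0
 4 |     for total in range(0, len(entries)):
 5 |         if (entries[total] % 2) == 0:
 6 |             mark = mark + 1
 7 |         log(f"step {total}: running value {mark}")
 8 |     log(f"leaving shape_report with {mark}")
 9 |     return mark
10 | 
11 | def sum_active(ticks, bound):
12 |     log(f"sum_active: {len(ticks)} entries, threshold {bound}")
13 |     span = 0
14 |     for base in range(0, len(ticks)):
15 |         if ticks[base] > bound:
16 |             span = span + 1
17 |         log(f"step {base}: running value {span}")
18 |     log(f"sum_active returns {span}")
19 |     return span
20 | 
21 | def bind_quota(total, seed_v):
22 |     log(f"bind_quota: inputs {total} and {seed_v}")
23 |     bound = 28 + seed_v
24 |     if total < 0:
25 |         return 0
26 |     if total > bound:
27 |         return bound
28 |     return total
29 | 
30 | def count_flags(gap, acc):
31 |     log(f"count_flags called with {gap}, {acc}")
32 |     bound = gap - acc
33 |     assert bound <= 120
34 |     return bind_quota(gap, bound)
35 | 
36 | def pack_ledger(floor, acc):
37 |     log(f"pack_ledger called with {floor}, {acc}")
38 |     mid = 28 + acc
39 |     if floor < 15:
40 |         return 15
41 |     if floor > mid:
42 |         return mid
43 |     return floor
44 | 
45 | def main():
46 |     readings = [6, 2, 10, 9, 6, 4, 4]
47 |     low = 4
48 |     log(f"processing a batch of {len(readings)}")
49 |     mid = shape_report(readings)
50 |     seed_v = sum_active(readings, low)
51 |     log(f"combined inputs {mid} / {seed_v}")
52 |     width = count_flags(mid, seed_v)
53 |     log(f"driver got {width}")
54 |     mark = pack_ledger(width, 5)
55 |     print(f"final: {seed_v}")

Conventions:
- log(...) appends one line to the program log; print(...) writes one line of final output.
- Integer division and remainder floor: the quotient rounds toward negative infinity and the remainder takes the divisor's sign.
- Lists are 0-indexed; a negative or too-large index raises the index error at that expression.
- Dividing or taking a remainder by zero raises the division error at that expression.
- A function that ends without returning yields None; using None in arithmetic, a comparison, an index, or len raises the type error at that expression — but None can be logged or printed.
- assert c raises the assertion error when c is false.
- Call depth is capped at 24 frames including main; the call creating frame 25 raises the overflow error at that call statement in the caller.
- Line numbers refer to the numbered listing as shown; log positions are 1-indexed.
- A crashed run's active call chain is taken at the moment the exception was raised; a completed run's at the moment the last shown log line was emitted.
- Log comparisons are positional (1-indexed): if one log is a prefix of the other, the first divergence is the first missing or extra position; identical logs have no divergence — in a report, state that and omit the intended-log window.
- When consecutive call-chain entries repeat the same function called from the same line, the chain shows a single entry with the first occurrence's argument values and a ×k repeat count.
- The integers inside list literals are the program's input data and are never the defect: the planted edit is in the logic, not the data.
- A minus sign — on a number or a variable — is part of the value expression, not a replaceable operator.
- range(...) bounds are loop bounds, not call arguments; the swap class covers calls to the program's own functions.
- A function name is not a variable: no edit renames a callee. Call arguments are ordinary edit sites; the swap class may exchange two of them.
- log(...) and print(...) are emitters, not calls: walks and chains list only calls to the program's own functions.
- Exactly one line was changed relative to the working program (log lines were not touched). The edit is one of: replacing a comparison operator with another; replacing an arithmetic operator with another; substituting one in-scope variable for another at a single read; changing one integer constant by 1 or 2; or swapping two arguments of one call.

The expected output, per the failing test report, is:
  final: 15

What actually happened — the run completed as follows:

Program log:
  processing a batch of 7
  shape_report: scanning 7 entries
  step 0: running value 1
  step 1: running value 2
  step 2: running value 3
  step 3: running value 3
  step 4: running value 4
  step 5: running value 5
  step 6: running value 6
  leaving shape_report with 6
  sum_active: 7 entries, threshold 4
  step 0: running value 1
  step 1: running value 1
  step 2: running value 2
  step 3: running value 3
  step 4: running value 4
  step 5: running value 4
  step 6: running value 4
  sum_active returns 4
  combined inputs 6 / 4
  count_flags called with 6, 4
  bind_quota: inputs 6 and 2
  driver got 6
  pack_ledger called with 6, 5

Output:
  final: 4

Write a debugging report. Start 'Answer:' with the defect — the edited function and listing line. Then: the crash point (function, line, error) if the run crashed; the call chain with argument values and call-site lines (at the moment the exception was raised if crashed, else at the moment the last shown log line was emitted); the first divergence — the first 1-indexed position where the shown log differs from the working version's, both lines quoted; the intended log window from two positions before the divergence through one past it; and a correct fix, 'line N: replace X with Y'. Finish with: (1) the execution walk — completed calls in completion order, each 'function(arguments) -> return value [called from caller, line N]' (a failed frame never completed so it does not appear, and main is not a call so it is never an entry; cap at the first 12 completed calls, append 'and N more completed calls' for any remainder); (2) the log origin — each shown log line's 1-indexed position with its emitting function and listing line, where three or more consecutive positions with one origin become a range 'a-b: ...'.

Answer: the defect is in main at line 55.
Key fact: The logs agree in full; only the final output differs.
Call chain: main -> pack_ledger(6, 5) (called at line 54).
First divergence: none — the logs agree in full.
Execution walk:
  shape_report([6, 2, 10, 9, 6, 4, 4]) -> 6  [called from main, line 49]
  sum_active([6, 2, 10, 9, 6, 4, 4], 4) -> 4  [called from main, line 50]
  bind_quota(6, 2) -> 6  [called from count_flags, line 34]
  count_flags(6, 4) -> 6  [called from main, line 52]
  pack_ledger(6, 5) -> 15  [called from main, line 54]
Log origins:
  1: emitted by main (line 48)
  2: emitted by shape_report (line 2)
  3-9: emitted by shape_report (line 7)
  10: emitted by shape_report (line 8)
  11: emitted by sum_active (line 12)
  12-18: emitted by sum_active (line 17)
  19: emitted by sum_active (line 18)
  20: emitted by main (line 51)
  21: emitted by count_flags (line 31)
  22: emitted by bind_quota (line 22)
  23: emitted by main (line 53)
  24: emitted by pack_ledger (line 37)
A correct fix: line 55: replace `seed_v` with `mark`.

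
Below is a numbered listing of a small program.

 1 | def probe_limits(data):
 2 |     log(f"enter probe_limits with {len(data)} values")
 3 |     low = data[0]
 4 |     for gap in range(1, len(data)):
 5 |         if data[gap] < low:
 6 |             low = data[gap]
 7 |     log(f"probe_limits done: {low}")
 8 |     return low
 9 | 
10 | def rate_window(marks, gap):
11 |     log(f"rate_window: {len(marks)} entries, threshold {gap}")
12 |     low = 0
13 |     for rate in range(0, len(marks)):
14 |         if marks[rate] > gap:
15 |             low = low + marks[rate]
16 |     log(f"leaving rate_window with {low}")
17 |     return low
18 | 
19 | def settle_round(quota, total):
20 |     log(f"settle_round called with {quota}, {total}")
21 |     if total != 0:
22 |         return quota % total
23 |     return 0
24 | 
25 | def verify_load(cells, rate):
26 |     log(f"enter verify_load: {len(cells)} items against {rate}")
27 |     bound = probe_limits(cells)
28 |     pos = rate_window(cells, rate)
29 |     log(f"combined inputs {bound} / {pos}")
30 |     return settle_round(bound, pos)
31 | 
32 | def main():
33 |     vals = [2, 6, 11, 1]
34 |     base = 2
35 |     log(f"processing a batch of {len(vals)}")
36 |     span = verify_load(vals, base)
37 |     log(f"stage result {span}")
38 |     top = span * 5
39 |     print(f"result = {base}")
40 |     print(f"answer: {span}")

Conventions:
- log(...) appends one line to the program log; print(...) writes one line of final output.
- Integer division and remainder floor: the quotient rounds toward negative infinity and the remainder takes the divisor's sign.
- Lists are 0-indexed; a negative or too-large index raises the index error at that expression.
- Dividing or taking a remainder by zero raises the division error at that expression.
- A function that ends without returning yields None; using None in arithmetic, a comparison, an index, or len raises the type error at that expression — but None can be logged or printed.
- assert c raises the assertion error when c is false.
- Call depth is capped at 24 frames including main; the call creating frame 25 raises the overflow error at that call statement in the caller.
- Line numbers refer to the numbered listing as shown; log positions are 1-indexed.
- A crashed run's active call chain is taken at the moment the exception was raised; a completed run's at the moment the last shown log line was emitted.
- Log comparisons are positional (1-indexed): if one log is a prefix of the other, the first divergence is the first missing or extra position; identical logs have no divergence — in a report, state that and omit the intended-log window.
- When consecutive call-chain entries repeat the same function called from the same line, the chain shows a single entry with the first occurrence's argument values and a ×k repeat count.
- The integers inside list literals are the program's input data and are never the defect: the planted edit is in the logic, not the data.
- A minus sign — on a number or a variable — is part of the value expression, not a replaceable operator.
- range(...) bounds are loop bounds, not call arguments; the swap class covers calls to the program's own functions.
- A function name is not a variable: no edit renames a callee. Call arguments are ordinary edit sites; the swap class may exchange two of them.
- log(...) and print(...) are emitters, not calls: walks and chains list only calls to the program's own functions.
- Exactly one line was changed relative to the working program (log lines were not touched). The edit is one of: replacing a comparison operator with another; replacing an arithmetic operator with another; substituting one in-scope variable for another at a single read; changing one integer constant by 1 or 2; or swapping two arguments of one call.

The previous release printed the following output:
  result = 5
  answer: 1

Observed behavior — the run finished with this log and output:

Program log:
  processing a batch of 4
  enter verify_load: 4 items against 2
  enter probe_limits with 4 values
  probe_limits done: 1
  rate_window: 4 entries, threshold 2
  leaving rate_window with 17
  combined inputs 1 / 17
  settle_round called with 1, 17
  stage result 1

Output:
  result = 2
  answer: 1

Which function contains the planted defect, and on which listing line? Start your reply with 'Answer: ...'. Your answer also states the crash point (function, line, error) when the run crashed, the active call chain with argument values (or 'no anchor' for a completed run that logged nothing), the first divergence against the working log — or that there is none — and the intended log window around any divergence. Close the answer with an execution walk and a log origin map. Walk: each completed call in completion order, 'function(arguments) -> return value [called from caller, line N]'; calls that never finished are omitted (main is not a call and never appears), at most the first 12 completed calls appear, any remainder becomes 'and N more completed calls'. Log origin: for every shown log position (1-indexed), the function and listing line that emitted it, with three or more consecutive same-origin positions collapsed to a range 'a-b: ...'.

Answer: the defect is in main at line 39.
The tell: Log streams are identical — the defect surfaces only in the printed output.
Call chain: main.
First divergence: none; the two logs match at every position.
Execution walk:
  probe_limits([2, 6, 11, 1]) -> 1  [called from verify_load, line 27]
  rate_window([2, 6, 11, 1], 2) -> 17  [called from verify_load, line 28]
  settle_round(1, 17) -> 1  [called from verify_load, line 30]
  verify_load([2, 6, 11, 1], 2) -> 1  [called from main, line 36]
Origin of each log line:
  1: logged in main at line 35
  2: logged in verify_load at line 26
  3: logged in probe_limits at line 2
  4: logged in probe_limits at line 7
  5: logged in rate_window at line 11
  6: logged in rate_window at line 16
  7: logged in verify_load at line 29
  8: logged in settle_round at line 20
  9: logged in main at line 37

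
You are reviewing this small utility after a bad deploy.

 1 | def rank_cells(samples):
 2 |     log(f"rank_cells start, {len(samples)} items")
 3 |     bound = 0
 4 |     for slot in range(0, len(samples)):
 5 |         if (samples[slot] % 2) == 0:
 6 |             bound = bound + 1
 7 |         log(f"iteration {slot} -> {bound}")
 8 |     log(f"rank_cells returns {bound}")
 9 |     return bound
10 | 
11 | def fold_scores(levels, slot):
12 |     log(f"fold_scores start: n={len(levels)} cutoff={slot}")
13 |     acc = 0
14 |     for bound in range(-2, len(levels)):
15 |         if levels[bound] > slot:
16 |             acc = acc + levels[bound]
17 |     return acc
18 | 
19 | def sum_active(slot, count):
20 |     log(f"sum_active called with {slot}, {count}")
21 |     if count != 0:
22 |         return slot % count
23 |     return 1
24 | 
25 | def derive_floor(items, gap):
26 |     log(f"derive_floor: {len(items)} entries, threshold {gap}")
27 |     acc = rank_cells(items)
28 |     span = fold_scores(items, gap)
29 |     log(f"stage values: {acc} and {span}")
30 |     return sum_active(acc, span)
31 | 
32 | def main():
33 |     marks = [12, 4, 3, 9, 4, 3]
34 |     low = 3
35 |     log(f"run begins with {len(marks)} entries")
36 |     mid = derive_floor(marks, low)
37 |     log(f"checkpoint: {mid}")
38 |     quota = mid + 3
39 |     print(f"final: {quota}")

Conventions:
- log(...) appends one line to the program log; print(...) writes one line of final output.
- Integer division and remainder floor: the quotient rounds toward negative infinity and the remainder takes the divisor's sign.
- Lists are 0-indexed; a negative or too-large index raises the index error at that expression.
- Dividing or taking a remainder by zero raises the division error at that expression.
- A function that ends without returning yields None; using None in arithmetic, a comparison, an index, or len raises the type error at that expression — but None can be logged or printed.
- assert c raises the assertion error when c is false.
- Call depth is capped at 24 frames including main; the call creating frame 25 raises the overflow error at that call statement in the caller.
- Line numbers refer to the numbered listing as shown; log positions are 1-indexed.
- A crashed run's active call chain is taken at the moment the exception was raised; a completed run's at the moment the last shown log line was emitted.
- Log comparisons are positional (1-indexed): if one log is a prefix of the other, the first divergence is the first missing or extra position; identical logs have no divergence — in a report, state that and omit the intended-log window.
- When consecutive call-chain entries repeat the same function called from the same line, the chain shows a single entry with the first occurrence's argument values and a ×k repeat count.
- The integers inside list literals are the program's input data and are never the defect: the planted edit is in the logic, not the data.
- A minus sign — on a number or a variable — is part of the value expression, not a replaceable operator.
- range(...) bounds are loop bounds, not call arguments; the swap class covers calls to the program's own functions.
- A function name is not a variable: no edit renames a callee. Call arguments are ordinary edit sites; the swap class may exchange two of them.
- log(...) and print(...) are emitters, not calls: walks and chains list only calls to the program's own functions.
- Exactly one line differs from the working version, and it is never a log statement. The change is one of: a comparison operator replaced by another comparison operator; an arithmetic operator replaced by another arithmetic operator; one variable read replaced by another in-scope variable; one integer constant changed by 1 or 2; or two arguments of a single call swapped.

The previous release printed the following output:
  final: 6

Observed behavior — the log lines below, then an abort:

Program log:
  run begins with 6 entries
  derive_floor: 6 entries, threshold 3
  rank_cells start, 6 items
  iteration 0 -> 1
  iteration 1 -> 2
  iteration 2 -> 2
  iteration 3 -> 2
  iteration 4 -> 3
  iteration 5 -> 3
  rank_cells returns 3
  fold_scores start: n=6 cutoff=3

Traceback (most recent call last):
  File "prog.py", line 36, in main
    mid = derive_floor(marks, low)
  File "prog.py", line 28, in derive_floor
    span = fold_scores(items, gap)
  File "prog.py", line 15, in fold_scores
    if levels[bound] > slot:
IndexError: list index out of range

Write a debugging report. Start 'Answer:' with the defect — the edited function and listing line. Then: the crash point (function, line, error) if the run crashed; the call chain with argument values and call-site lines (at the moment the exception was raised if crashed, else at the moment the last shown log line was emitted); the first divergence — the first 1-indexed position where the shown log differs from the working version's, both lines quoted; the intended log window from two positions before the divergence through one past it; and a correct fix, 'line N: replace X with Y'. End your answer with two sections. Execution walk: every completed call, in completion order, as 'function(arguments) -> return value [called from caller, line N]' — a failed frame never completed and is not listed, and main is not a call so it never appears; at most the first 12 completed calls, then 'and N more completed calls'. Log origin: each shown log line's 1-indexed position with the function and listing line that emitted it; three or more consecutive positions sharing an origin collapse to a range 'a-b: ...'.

Answer: the defect is in fold_scores at line 14.
Key fact: The shown log is a 11-line prefix of the intended one, whose next entry is 'stage values: 3 and 29'.
Crash: fold_scores, line 15, IndexError.
Call chain: main -> derive_floor([12, 4, 3, 9, 4, 3], 3) (called at line 36) -> fold_scores([12, 4, 3, 9, 4, 3], 3) (called at line 28).
First divergence: position 12 — after 11 matching lines the faulty run goes silent; intended next line 'stage values: 3 and 29'.
Intended log window:
  10: rank_cells returns 3
  11: fold_scores start: n=6 cutoff=3
  12: stage values: 3 and 29
  13: sum_active called with 3, 29
Execution walk:
  rank_cells([12, 4, 3, 9, 4, 3]) -> 3  [called from derive_floor, line 27]
Log origins:
  1 — main, line 35
  2 — derive_floor, line 26
  3 — rank_cells, line 2
  4-9 — rank_cells, line 7
  10 — rank_cells, line 8
  11 — fold_scores, line 12
A correct fix: line 14: replace `-2` with `0`.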